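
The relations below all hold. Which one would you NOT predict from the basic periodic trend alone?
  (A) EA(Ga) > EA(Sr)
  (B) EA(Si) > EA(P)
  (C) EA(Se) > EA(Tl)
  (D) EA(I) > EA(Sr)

The general trend: electron affinity increases across a period and decreases down a group.
(A) Ga (period 4, group 13) vs Sr (period 5, group 2): the stated order agrees with the simple trend.
(B) Si (period 3, group 14) vs P (period 3, group 15): the stated order contradicts the simple trend.
(C) Se (period 4, group 16) vs Tl (period 6, group 13): the stated order agrees with the simple trend.
(D) I (period 5, group 17) vs Sr (period 5, group 2): the stated order agrees with the simple trend.
The exception is (B): adding an electron to P's half-filled 3p³ is unfavourable, so Si (3p²) has the more exothermic EA.

(B)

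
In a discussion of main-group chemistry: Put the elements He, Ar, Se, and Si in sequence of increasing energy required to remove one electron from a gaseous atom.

Si < Se < Ar < He

Removing the outermost electron gets harder across a period and easier down a group.
These span different periods and groups, so the two trends combine.
Se > Si: period and group pull opposite ways; the across-period shift dominates (941 vs 786 kJ/mol).
Ar > Se: relative to Se, both the across-period and down-group shifts push Ar's first ionization energy up.
He > Ar: they share group 18; the group trend gives He the larger value.
Tabulated first ionization energy (kJ/mol): He 2372, Si 786, Ar 1521, Se 941.
So from lowest to highest: Si < Se < Ar < He.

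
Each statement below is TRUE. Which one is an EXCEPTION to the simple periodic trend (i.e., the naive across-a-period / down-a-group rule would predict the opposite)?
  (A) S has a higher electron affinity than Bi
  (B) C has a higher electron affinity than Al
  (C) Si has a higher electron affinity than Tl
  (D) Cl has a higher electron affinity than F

(D)

The general trend: electron affinity increases across a period and decreases down a group.
(A) S (period 3, group 16) vs Bi (period 6, group 15): the stated order agrees with the simple trend.
(B) C (period 2, group 14) vs Al (period 3, group 13): the stated order agrees with the simple trend.
(C) Si (period 3, group 14) vs Tl (period 6, group 13): the stated order agrees with the simple trend.
(D) Cl (period 3, group 17) vs F (period 2, group 17): the stated order contradicts the simple trend.
The exception is (D): F's small 2p subshell makes the incoming electron feel strong e⁻–e⁻ repulsion, so Cl actually releases more energy on gaining an electron.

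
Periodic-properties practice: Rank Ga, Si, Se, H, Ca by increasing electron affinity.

H is in period 1, group 1; Si is in period 3, group 14; Ca is in period 4, group 2; Ga is in period 4, group 13; Se is in period 4, group 16.
EA tends to increase across a period and decrease down a group, though the pattern is less regular than for IE or radius.
Neither a single period nor a single group — weigh both effects.
Ga > Ca: Ga lies to the right of Ca in period 4, so the across-period effect alone puts Ga higher.
H > Ga: the two effects oppose for this pair; the down-group effect wins (73 vs 29 kJ/mol).
Si > H: period and group pull opposite ways; the across-period shift dominates (134 vs 73 kJ/mol).
Se > Si: period and group pull opposite ways; the across-period shift dominates (195 vs 134 kJ/mol).
Approximate values (kJ/mol): H 73, Si 134, Ca 2, Ga 29, Se 195.
So from lowest to highest: Ca < Ga < H < Si < Se.

Ca < Ga < H < Si < Se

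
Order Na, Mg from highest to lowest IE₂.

IE_2 is the cost of taking one more electron from the +1 cation: Na⁺ is the bare [Ne] core; Mg⁺ still has 1 valence electron.
Core electrons are held far more tightly than valence electrons, so Na tops the IE_2 order.
Tabulated IE_2 (kJ/mol): Na 4562, Mg 1451.
So the second ionization energies run Mg < Na.

Na > Mg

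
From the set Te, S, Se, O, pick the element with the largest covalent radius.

Te

O is in period 2, group 16; S is in period 3, group 16; Se is in period 4, group 16; Te is in period 5, group 16.
Moving right in a period, electrons are added to the same shell under a stronger nuclear pull, so atoms get smaller; moving down, a new shell is opened and atoms get larger.
All are in group 16, so atomic radius increases down the group.
The largest covalent radius among these belongs to Te.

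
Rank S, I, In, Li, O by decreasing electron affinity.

Li is in period 2, group 1; O is in period 2, group 16; S is in period 3, group 16; In is in period 5, group 13; I is in period 5, group 17.
Atoms with high Z_eff and room in the valence shell (especially the halogens) have the most exothermic electron affinities.
These span different periods and groups, so the two trends combine.
Li > In: period and group pull opposite ways; the down-group shift dominates (60 vs 29 kJ/mol).
O > Li: both are in period 2; the period trend gives O the larger value.
S > O: this pair runs against the simple trend — see the exception note.
I > S: period and group pull opposite ways; the across-period shift dominates (295 vs 200 kJ/mol).
Note the exception: S has a higher electron affinity than O, contrary to the simple trend — the compact 2p subshell of O repels the added electron more than S's larger 3p does.
For reference (kJ/mol): Li 60, O 141, S 200, In 29, I 295.
So from highest to lowest: I > S > O > Li > In.

I > S > O > Li > In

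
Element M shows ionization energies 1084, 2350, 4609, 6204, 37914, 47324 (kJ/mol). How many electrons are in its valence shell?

4

Look for the largest jump between consecutive ionization energies: IE5/IE4 ≈ 6.1, far larger than any earlier ratio.
That jump marks the point where a core electron is being removed. So the atom has 4 valence electrons.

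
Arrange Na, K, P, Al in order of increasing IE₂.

Al, P, K, Na

IE_2 is the cost of taking one more electron from the +1 cation: Na⁺ is the bare [Ne] core; K⁺ is the bare [Ar] core; P⁺ still has 4 valence electrons; Al⁺ still has 2 valence electrons.
Pulling an electron out of a noble-gas core costs far more than removing a remaining valence electron, so K and Na sit at the high end of IE_2.
Valence configurations: P⁺ [Ne]3s²3p², Al⁺ [Ne]3s².
Tabulated IE_2 (kJ/mol): Na 4562, K 3052, P 1907, Al 1817.
So the second ionization energies run Al < P < K < Na.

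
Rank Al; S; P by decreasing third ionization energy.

S, P, Al

After 2 electrons have been removed, what remains? Al²⁺ still has 1 valence electron; S²⁺ still has 4 valence electrons; P²⁺ still has 3 valence electrons.
All are still removing valence electrons, so compare the +2 ions as you would atoms: IE_3 generally rises across a period (higher Z_eff) and falls down a group (larger shell), subject to the usual subshell exceptions.
Valence configurations: Al²⁺ [Ne]3s¹, S²⁺ [Ne]3s²3p², P²⁺ [Ne]3s²3p¹.
Approximate IE_3 values (kJ/mol): Al 2745, S 3357, P 2914.
Overall IE_3 order: Al < P < S.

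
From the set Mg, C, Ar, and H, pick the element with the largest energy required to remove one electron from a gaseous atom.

Ar

H is in period 1, group 1; C is in period 2, group 14; Mg is in period 3, group 2; Ar is in period 3, group 18.
Removing the outermost electron gets harder across a period and easier down a group.
Neither a single period nor a single group — weigh both effects.
C > Mg: relative to Mg, both the across-period and down-group shifts push C's first ionization energy up.
H > C: the two effects oppose for this pair; the down-group effect wins (1312 vs 1086 kJ/mol).
Ar > H: the two effects oppose for this pair; the across-period effect wins (1521 vs 1312 kJ/mol).
Approximate values (kJ/mol): H 1312, C 1086, Mg 738, Ar 1521.
The largest energy required to remove one electron from a gaseous atom among these belongs to Ar.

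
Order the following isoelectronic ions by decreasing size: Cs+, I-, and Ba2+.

I-, Cs+, Ba2+

All of these have 54 electrons, so size is governed by nuclear charge alone: the more protons, the stronger the pull on the same electron cloud, and the smaller the ion.
Nuclear charges: Ba2+ (Z=56), Cs+ (Z=55), I- (Z=53).
Largest to smallest: I- > Cs+ > Ba2+.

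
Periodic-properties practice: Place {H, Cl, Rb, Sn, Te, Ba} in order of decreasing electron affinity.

H is in period 1, group 1; Cl is in period 3, group 17; Rb is in period 5, group 1; Sn is in period 5, group 14; Te is in period 5, group 16; Ba is in period 6, group 2.
Atoms with high Z_eff and room in the valence shell (especially the halogens) have the most exothermic electron affinities.
Here both period and group differ, so the two effects have to be weighed against each other.
Rb > Ba: period and group pull opposite ways; the down-group shift dominates (47 vs 14 kJ/mol).
H > Rb: H sits above Rb in group 1, so the down-group effect alone puts H higher.
Sn > H: the two effects oppose for this pair; the across-period effect wins (107 vs 73 kJ/mol).
Te > Sn: Te lies to the right of Sn in period 5, so the across-period effect alone puts Te higher.
Cl > Te: relative to Te, both the across-period and down-group shifts push Cl's electron affinity up.
Approximate values (kJ/mol): H 73, Cl 349, Rb 47, Sn 107, Te 190, Ba 14.
So from highest to lowest: Cl > Te > Sn > H > Rb > Ba.

Cl > Te > Sn > H > Rb > Ba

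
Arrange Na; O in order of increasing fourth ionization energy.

O < Na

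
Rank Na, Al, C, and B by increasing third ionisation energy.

The third ionization energy removes an electron from the +2 ion. For each element: Na²⁺ is already 1 electron into the core; Al²⁺ still has 1 valence electron; C²⁺ still has 2 valence electrons; B²⁺ still has 1 valence electron.
Pulling an electron out of a noble-gas core costs far more than removing a remaining valence electron, so Na sits at the high end of IE_3.
Valence configurations: Al²⁺ [Ne]3s¹, C²⁺ [He]2s², B²⁺ [He]2s¹.
Approximate IE_3 values (kJ/mol): Na 6910, Al 2745, C 4620, B 3660.
So the third ionization energies run Al < B < C < Na.

Al < B < C < Na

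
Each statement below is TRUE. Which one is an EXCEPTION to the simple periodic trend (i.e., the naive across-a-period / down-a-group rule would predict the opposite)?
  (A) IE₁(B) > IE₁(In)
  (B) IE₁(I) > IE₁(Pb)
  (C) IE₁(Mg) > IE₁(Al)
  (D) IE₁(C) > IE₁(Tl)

The general trend: first ionisation energy increases across a period and decreases down a group.
(A) B (period 2, group 13) vs In (period 5, group 13): the stated order agrees with the simple trend.
(B) I (period 5, group 17) vs Pb (period 6, group 14): the stated order agrees with the simple trend.
(C) Mg (period 3, group 2) vs Al (period 3, group 13): the stated order contradicts the simple trend.
(D) C (period 2, group 14) vs Tl (period 6, group 13): the stated order agrees with the simple trend.
The exception is (C): Al's single 3p electron is easier to remove than one from Mg's filled 3s².

(C)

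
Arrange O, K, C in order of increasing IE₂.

Consider each +1 ion: O⁺ still has 5 valence electrons; K⁺ is the bare [Ar] core; C⁺ still has 3 valence electrons.
Usually core removal costs more than valence removal, but here the competition is close: a tightly held n=2 valence electron can cost more to remove than an n=3 core electron, so the actual values have to decide it.
Valence configurations: O⁺ [He]2s²2p³, C⁺ [He]2s²2p¹.
The numbers (kJ/mol): O 3388, K 3052, C 2353.
Overall IE_2 order: C < K < O.

C, K, O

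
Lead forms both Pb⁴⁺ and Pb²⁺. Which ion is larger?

Pb²⁺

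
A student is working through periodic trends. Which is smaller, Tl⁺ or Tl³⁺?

Tl³⁺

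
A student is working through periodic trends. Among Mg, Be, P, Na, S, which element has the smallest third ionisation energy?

P

After 2 electrons have been removed, what remains? Mg²⁺ is the bare [Ne] core; Be²⁺ is the bare [He] core; P²⁺ still has 3 valence electrons; Na²⁺ is already 1 electron into the core; S²⁺ still has 4 valence electrons.
Breaking into a closed-shell core is much more expensive than removing a leftover valence electron — Na, Mg and Be have the largest IE_3 here.
Valence configurations: P²⁺ [Ne]3s²3p¹, S²⁺ [Ne]3s²3p².
Tabulated IE_3 (kJ/mol): Mg 7733, Be 14849, P 2914, Na 6910, S 3357.
So the third ionization energies run P < S < Na < Mg < Be.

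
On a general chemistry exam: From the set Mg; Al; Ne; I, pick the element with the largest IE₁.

Ne

Ne is in period 2, group 18; Mg is in period 3, group 2; Al is in period 3, group 13; I is in period 5, group 17.
Across a period the outer electron is held more tightly (higher IE₁); down a group it sits in a higher shell, more shielded, and comes off more easily.
These span different periods and groups, so the two trends combine.
Mg > Al: this pair runs against the simple trend — see the exception note.
I > Mg: the two effects oppose for this pair; the across-period effect wins (1008 vs 738 kJ/mol).
Ne > I: relative to I, both the across-period and down-group shifts push Ne's first ionization energy up.
Note the exception: Mg has a higher first ionization energy than Al, contrary to the simple trend — Al's single 3p electron is easier to remove than one from Mg's filled 3s².
For reference (kJ/mol): Ne 2081, Mg 738, Al 578, I 1008.
The largest IE₁ among these belongs to Ne.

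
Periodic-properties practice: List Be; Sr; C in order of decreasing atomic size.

Be is in period 2, group 2; C is in period 2, group 14; Sr is in period 5, group 2.
Atomic radius shrinks across a period as nuclear charge pulls the same shell inward, and grows down a group as new shells are added.
These span different periods and groups, so the two trends combine.
Be > C: Be lies to the left of C in period 2, so the across-period effect alone puts Be larger.
Sr > Be: they share group 2; the group trend gives Sr the larger value.
For reference (pm): Be 102, C 75, Sr 185.
So from largest to smallest: Sr > Be > C.

Sr, Be, C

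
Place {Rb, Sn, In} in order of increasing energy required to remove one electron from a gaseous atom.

Rb is in period 5, group 1; In is in period 5, group 13; Sn is in period 5, group 14.
IE₁ increases left→right with effective nuclear charge and decreases top→bottom as the valence shell moves farther out.
All lie in period 5, so first ionization energy increases left to right.
So from lowest to highest: Rb < In < Sn.

Rb < In < Sn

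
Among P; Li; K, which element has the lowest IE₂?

P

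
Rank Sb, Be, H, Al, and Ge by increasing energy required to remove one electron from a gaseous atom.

Al, Ge, Sb, Be, H

H is in period 1, group 1; Be is in period 2, group 2; Al is in period 3, group 13; Ge is in period 4, group 14; Sb is in period 5, group 15.
Removing the outermost electron gets harder across a period and easier down a group.
These sit on a diagonal, where the across-period and down-group effects partly cancel.
Ge > Al: the two effects oppose for this pair; the across-period effect wins (762 vs 578 kJ/mol).
Sb > Ge: period and group pull opposite ways; the across-period shift dominates (831 vs 762 kJ/mol).
Be > Sb: period and group pull opposite ways; the down-group shift dominates (900 vs 831 kJ/mol).
H > Be: period and group pull opposite ways; the down-group shift dominates (1312 vs 900 kJ/mol).
Approximate values (kJ/mol): H 1312, Be 900, Al 578, Ge 762, Sb 831.
So from lowest to highest: Al < Ge < Sb < Be < H.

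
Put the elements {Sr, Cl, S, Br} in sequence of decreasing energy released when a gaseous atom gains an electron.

S is in period 3, group 16; Cl is in period 3, group 17; Br is in period 4, group 17; Sr is in period 5, group 2.
Adding an electron releases more energy for atoms nearer the top right (short of the noble gases).
Neither a single period nor a single group — weigh both effects.
S > Sr: relative to Sr, both the across-period and down-group shifts push S's electron affinity up.
Br > S: the two effects oppose for this pair; the across-period effect wins (325 vs 200 kJ/mol).
Cl > Br: Cl sits above Br in group 17, so the down-group effect alone puts Cl higher.
For reference (kJ/mol): S 200, Cl 349, Br 325, Sr 5.
So from highest to lowest: Cl > Br > S > Sr.

Cl > Br > S > Sr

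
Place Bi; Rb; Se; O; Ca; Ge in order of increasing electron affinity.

Ca < Rb < Bi < Ge < O < Se

O is in period 2, group 16; Ca is in period 4, group 2; Ge is in period 4, group 14; Se is in period 4, group 16; Rb is in period 5, group 1; Bi is in period 6, group 15.
Atoms with high Z_eff and room in the valence shell (especially the halogens) have the most exothermic electron affinities.
Here both period and group differ, so the two effects have to be weighed against each other.
Rb > Ca: this pair runs against the simple trend — see the exception note.
Bi > Rb: the two effects oppose for this pair; the across-period effect wins (91 vs 47 kJ/mol).
Ge > Bi: period and group pull opposite ways; the down-group shift dominates (119 vs 91 kJ/mol).
O > Ge: both effects reinforce here, so O is clearly the higher of the two.
Se > O: this pair runs against the simple trend — see the exception note.
Note the exception: Rb has a higher electron affinity than Ca, contrary to the simple trend — adding an electron to Ca (ns²) has to open a new, higher-energy np subshell, which is unfavourable.
Note the exception: Se has a higher electron affinity than O, contrary to the simple trend — O's compact 2p subshell gives strong electron–electron repulsion on the added electron.
For reference (kJ/mol): O 141, Ca 2, Ge 119, Se 195, Rb 47, Bi 91.
So from lowest to highest: Ca < Rb < Bi < Ge < O < Se.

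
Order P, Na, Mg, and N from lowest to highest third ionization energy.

P < N < Na < Mg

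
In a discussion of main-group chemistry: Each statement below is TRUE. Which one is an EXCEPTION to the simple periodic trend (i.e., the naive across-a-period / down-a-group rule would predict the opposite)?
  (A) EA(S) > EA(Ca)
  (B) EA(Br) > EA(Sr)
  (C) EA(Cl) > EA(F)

(C)

The general trend: electron affinity increases across a period and decreases down a group.
(A) S (period 3, group 16) vs Ca (period 4, group 2): the stated order agrees with the simple trend.
(B) Br (period 4, group 17) vs Sr (period 5, group 2): the stated order agrees with the simple trend.
(C) Cl (period 3, group 17) vs F (period 2, group 17): the stated order contradicts the simple trend.
The exception is (C): F's small 2p subshell makes the incoming electron feel strong e⁻–e⁻ repulsion, so Cl actually releases more energy on gaining an electron.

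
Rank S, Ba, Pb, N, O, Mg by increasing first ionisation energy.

Across a period the outer electron is held more tightly (higher IE₁); down a group it sits in a higher shell, more shielded, and comes off more easily.
These span different periods and groups, so the two trends combine.
Pb > Ba: Pb lies to the right of Ba in period 6, so the across-period effect alone puts Pb higher.
Mg > Pb: the two effects oppose for this pair; the down-group effect wins (738 vs 716 kJ/mol).
S > Mg: both are in period 3; the period trend gives S the larger value.
O > S: O sits above S in group 16, so the down-group effect alone puts O higher.
N > O: this pair runs against the simple trend — see the exception note.
Note the exception: N has a higher first ionization energy than O, contrary to the simple trend — pairing an electron in O's 2p⁴ costs repulsion energy, so O ionizes more easily than half-filled N (2p³).
Approximate values (kJ/mol): N 1402, O 1314, Mg 738, S 1000, Ba 503, Pb 716.
So from lowest to highest: Ba < Pb < Mg < S < O < N.

Ba < Pb < Mg < S < O < N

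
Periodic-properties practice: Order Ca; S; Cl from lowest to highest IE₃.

Consider each +2 ion: Ca²⁺ is the bare [Ar] core; S²⁺ still has 4 valence electrons; Cl²⁺ still has 5 valence electrons.
Core electrons are held far more tightly than valence electrons, so Ca tops the IE_3 order.
Valence configurations: S²⁺ [Ne]3s²3p², Cl²⁺ [Ne]3s²3p³.
The numbers (kJ/mol): Ca 4912, S 3357, Cl 3822.
Putting it together, IE_3: S < Cl < Ca.

S < Cl < Ca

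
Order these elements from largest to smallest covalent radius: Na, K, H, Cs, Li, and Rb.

Cs > Rb > K > Na > Li > H

H is in period 1, group 1; Li is in period 2, group 1; Na is in period 3, group 1; K is in period 4, group 1; Rb is in period 5, group 1; Cs is in period 6, group 1.
Across a period the added protons contract the valence shell; down a group each new principal shell makes the atom larger.
All are in group 1, so atomic radius increases down the group.
So from largest to smallest: Cs > Rb > K > Na > Li > H.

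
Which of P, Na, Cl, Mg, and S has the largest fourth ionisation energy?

Mg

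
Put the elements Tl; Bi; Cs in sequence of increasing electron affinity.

Tl < Cs < Bi

Adding an electron releases more energy for atoms nearer the top right (short of the noble gases).
All lie in period 6; the across-period trend (electron affinity increases left to right) applies, with the exception below.
Note the exception: Cs has a higher electron affinity than Tl, contrary to the simple trend — Tl's ns²np¹ configuration gives only a small electron affinity — the sparsely filled np subshell binds an added electron weakly.
Approximate values (kJ/mol): Cs 46, Tl 19, Bi 91.
So from lowest to highest: Tl < Cs < Bi.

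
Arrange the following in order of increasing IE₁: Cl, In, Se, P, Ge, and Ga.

In < Ga < Ge < Se < P < Cl

P is in period 3, group 15; Cl is in period 3, group 17; Ga is in period 4, group 13; Ge is in period 4, group 14; Se is in period 4, group 16; In is in period 5, group 13.
Removing the outermost electron gets harder across a period and easier down a group.
Neither a single period nor a single group — weigh both effects.
Ga > In: Ga sits above In in group 13, so the down-group effect alone puts Ga higher.
Ge > Ga: Ge lies to the right of Ga in period 4, so the across-period effect alone puts Ge higher.
Se > Ge: Se lies to the right of Ge in period 4, so the across-period effect alone puts Se higher.
P > Se: period and group pull opposite ways; the down-group shift dominates (1012 vs 941 kJ/mol).
Cl > P: Cl lies to the right of P in period 3, so the across-period effect alone puts Cl higher.
Tabulated first ionization energy (kJ/mol): P 1012, Cl 1251, Ga 579, Ge 762, Se 941, In 558.
So from lowest to highest: In < Ga < Ge < Se < P < Cl.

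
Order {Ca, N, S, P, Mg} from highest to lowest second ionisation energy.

Consider each +1 ion: Ca⁺ still has 1 valence electron; N⁺ still has 4 valence electrons; S⁺ still has 5 valence electrons; P⁺ still has 4 valence electrons; Mg⁺ still has 1 valence electron.
All are still removing valence electrons, so compare the +1 ions as you would atoms: IE_2 generally rises across a period (higher Z_eff) and falls down a group (larger shell), subject to the usual subshell exceptions.
Valence configurations: Ca⁺ [Ar]4s¹, N⁺ [He]2s²2p², S⁺ [Ne]3s²3p³, P⁺ [Ne]3s²3p², Mg⁺ [Ne]3s¹.
Approximate IE_2 values (kJ/mol): Ca 1145, N 2856, S 2252, P 1907, Mg 1451.
So the second ionization energies run Ca < Mg < P < S < N.

N > S > P > Mg > Ca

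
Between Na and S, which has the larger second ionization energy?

Consider each +1 ion: Na⁺ is the bare [Ne] core; S⁺ still has 5 valence electrons.
Pulling an electron out of a noble-gas core costs far more than removing a remaining valence electron, so Na sits at the high end of IE_2.
The numbers (kJ/mol): Na 4562, S 2252.
So the second ionization energies run S < Na.

Na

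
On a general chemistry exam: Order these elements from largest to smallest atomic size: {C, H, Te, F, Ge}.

Moving right in a period, electrons are added to the same shell under a stronger nuclear pull, so atoms get smaller; moving down, a new shell is opened and atoms get larger.
Here both period and group differ, so the two effects have to be weighed against each other.
F > H: period and group pull opposite ways; the down-group shift dominates (64 vs 32 pm).
C > F: both are in period 2; the period trend gives C the larger value.
Ge > C: Ge sits below C in group 14, so the down-group effect alone puts Ge larger.
Te > Ge: period and group pull opposite ways; the down-group shift dominates (136 vs 121 pm).
Approximate values (pm): H 32, C 75, F 64, Ge 121, Te 136.
So from largest to smallest: Te > Ge > C > F > H.

Te > Ge > C > F > H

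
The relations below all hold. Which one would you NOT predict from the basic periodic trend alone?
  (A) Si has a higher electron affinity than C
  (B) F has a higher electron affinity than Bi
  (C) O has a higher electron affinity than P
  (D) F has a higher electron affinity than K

The general trend: electron affinity increases across a period and decreases down a group.
(A) Si (period 3, group 14) vs C (period 2, group 14): the stated order contradicts the simple trend.
(B) F (period 2, group 17) vs Bi (period 6, group 15): the stated order agrees with the simple trend.
(C) O (period 2, group 16) vs P (period 3, group 15): the stated order agrees with the simple trend.
(D) F (period 2, group 17) vs K (period 4, group 1): the stated order agrees with the simple trend.
The exception is (A): Si's larger, more diffuse 3p orbitals accept an added electron slightly more readily than C's compact 2p.

(A)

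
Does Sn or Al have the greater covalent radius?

Al is in period 3, group 13; Sn is in period 5, group 14.
Moving right in a period, electrons are added to the same shell under a stronger nuclear pull, so atoms get smaller; moving down, a new shell is opened and atoms get larger.
Neither a single period nor a single group — weigh both effects.
Sn > Al: the two effects oppose for this pair; the down-group effect wins (140 vs 126 pm).
Approximate values (pm): Al 126, Sn 140.
So Sn has the greater covalent radius (Sn > Al).

Sn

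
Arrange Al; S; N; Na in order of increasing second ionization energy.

Al < S < N < Na

IE_2 is the cost of taking one more electron from the +1 cation: Al⁺ still has 2 valence electrons; S⁺ still has 5 valence electrons; N⁺ still has 4 valence electrons; Na⁺ is the bare [Ne] core.
Core electrons are held far more tightly than valence electrons, so Na tops the IE_2 order.
Valence configurations: Al⁺ [Ne]3s², S⁺ [Ne]3s²3p³, N⁺ [He]2s²2p².
The numbers (kJ/mol): Al 1817, S 2252, N 2856, Na 4562.
Putting it together, IE_2: Al < S < N < Na.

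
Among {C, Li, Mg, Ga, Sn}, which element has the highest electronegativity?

Li is in period 2, group 1; C is in period 2, group 14; Mg is in period 3, group 2; Ga is in period 4, group 13; Sn is in period 5, group 14.
Smaller atoms with higher effective nuclear charge are more electronegative.
These span different periods and groups, so the two trends combine.
Mg > Li: the two effects oppose for this pair; the across-period effect wins (1.31 vs 0.98).
Ga > Mg: period and group pull opposite ways; the across-period shift dominates (1.81 vs 1.31).
Sn > Ga: the two effects oppose for this pair; the across-period effect wins (1.96 vs 1.81).
C > Sn: they share group 14; the group trend gives C the larger value.
For reference (Pauling): Li 0.98, C 2.55, Mg 1.31, Ga 1.81, Sn 1.96.
The highest electronegativity among these belongs to C.

C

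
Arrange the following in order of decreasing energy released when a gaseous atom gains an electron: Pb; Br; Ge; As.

Ge is in period 4, group 14; As is in period 4, group 15; Br is in period 4, group 17; Pb is in period 6, group 14.
Adding an electron releases more energy for atoms nearer the top right (short of the noble gases).
Here both period and group differ, so the two effects have to be weighed against each other.
As > Pb: relative to Pb, both the across-period and down-group shifts push As's electron affinity up.
Ge > As: this pair runs against the simple trend — see the exception note.
Br > Ge: both are in period 4; the period trend gives Br the larger value.
Note the exception: Ge has a higher electron affinity than As, contrary to the simple trend — adding an electron to As's half-filled 4p³ is unfavourable, so Ge (4p²) has the more exothermic EA.
Approximate values (kJ/mol): Ge 119, As 78, Br 325, Pb 35.
So from highest to lowest: Br > Ge > As > Pb.

Br, Ge, As, Pb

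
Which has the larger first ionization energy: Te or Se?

IE₁ increases left→right with effective nuclear charge and decreases top→bottom as the valence shell moves farther out.
All are in group 16, so first ionization energy increases up the group.
So Se has the larger first ionization energy (Se > Te).

Se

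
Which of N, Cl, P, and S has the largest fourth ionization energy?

N

Consider each +3 ion: N³⁺ still has 2 valence electrons; Cl³⁺ still has 4 valence electrons; P³⁺ still has 2 valence electrons; S³⁺ still has 3 valence electrons.
All are still removing valence electrons, so compare the +3 ions as you would atoms: IE_4 generally rises across a period (higher Z_eff) and falls down a group (larger shell), subject to the usual subshell exceptions.
Valence configurations: N³⁺ [He]2s², Cl³⁺ [Ne]3s²3p², P³⁺ [Ne]3s², S³⁺ [Ne]3s²3p¹.
S³⁺ loses a lone 3p electron whereas P³⁺ must break into a filled 3s² pair, so IE_4(P) > IE_4(S) even though S has the higher nuclear charge.
Tabulated IE_4 (kJ/mol): N 7475, Cl 5159, P 4964, S 4556.
Overall IE_4 order: S < P < Cl < N.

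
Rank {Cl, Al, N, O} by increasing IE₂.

After 1 electron has been removed, what remains? Cl⁺ still has 6 valence electrons; Al⁺ still has 2 valence electrons; N⁺ still has 4 valence electrons; O⁺ still has 5 valence electrons.
All are still removing valence electrons, so compare the +1 ions as you would atoms: IE_2 generally rises across a period (higher Z_eff) and falls down a group (larger shell), subject to the usual subshell exceptions.
Valence configurations: Cl⁺ [Ne]3s²3p⁴, Al⁺ [Ne]3s², N⁺ [He]2s²2p², O⁺ [He]2s²2p³.
Tabulated IE_2 (kJ/mol): Cl 2298, Al 1817, N 2856, O 3388.
Putting it together, IE_2: Al < Cl < N < O.

Al < Cl < N < O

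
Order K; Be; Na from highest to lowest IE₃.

Be > Na > K

IE_3 is the cost of taking one more electron from the +2 cation: K²⁺ is already 1 electron into the core; Be²⁺ is the bare [He] core; Na²⁺ is already 1 electron into the core.
All of these are removing an electron from a noble-gas core or deeper; the smaller core (lower principal quantum number) is held far more tightly, and within a period the higher nuclear charge binds the same core more tightly.
Approximate IE_3 values (kJ/mol): K 4420, Be 14849, Na 6910.
Overall IE_3 order: K < Na < Be.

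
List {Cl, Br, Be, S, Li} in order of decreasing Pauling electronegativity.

Cl > Br > S > Be > Li

Li is in period 2, group 1; Be is in period 2, group 2; S is in period 3, group 16; Cl is in period 3, group 17; Br is in period 4, group 17.
Electronegativity increases across a period and decreases down a group, tracking effective nuclear charge and atomic size.
Neither a single period nor a single group — weigh both effects.
Be > Li: both are in period 2; the period trend gives Be the larger value.
S > Be: period and group pull opposite ways; the across-period shift dominates (2.58 vs 1.57).
Br > S: the two effects oppose for this pair; the across-period effect wins (2.96 vs 2.58).
Cl > Br: they share group 17; the group trend gives Cl the larger value.
Tabulated electronegativity (Pauling): Li 0.98, Be 1.57, S 2.58, Cl 3.16, Br 2.96.
So from highest to lowest: Cl > Br > S > Be > Li.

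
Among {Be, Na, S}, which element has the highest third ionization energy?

Be

After 2 electrons have been removed, what remains? Be²⁺ is the bare [He] core; Na²⁺ is already 1 electron into the core; S²⁺ still has 4 valence electrons.
Breaking into a closed-shell core is much more expensive than removing a leftover valence electron — Na and Be have the largest IE_3 here.
Approximate IE_3 values (kJ/mol): Be 14849, Na 6910, S 3357.
So the third ionization energies run S < Na < Be.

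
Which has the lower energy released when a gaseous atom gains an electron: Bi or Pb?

Pb

Pb is in period 6, group 14; Bi is in period 6, group 15.
Adding an electron releases more energy for atoms nearer the top right (short of the noble gases).
All lie in period 6, so electron affinity increases left to right.
So Pb has the lower energy released when a gaseous atom gains an electron (Pb < Bi).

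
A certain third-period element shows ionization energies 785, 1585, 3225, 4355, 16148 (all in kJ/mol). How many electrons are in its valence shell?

Look for the largest jump between consecutive ionization energies: IE5/IE4 ≈ 3.7, far larger than any earlier ratio.
That jump marks the point where a core electron is being removed. So the atom has 4 valence electrons.

4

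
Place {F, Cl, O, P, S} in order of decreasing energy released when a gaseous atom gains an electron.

Cl > F > S > O > P

Atoms with high Z_eff and room in the valence shell (especially the halogens) have the most exothermic electron affinities.
Neither a single period nor a single group — weigh both effects.
O > P: relative to P, both the across-period and down-group shifts push O's electron affinity up.
S > O: this pair runs against the simple trend — see the exception note.
F > S: relative to S, both the across-period and down-group shifts push F's electron affinity up.
Cl > F: this pair runs against the simple trend — see the exception note.
Note the exception: S has a higher electron affinity than O, contrary to the simple trend — the compact 2p subshell of O repels the added electron more than S's larger 3p does.
Note the exception: Cl has a higher electron affinity than F, contrary to the simple trend — F's small 2p subshell makes the incoming electron feel strong e⁻–e⁻ repulsion, so Cl actually releases more energy on gaining an electron.
Approximate values (kJ/mol): O 141, F 328, P 72, S 200, Cl 349.
So from highest to lowest: Cl > F > S > O > P.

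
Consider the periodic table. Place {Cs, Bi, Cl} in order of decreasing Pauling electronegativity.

Cl is in period 3, group 17; Cs is in period 6, group 1; Bi is in period 6, group 15.
Smaller atoms with higher effective nuclear charge are more electronegative.
Here both period and group differ, so the two effects have to be weighed against each other.
Bi > Cs: both are in period 6; the period trend gives Bi the larger value.
Cl > Bi: relative to Bi, both the across-period and down-group shifts push Cl's electronegativity up.
For reference (Pauling): Cl 3.16, Cs 0.79, Bi 2.02.
So from highest to lowest: Cl > Bi > Cs.

Cl, Bi, Cs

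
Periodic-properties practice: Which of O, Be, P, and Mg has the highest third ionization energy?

Be

After 2 electrons have been removed, what remains? O²⁺ still has 4 valence electrons; Be²⁺ is the bare [He] core; P²⁺ still has 3 valence electrons; Mg²⁺ is the bare [Ne] core.
Breaking into a closed-shell core is much more expensive than removing a leftover valence electron — Mg and Be have the largest IE_3 here.
Valence configurations: O²⁺ [He]2s²2p², P²⁺ [Ne]3s²3p¹.
Tabulated IE_3 (kJ/mol): O 5300, Be 14849, P 2914, Mg 7733.
Overall IE_3 order: P < O < Mg < Be.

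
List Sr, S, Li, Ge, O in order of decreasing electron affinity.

S > O > Ge > Li > Sr

Li is in period 2, group 1; O is in period 2, group 16; S is in period 3, group 16; Ge is in period 4, group 14; Sr is in period 5, group 2.
Atoms with high Z_eff and room in the valence shell (especially the halogens) have the most exothermic electron affinities.
Neither a single period nor a single group — weigh both effects.
Li > Sr: the two effects oppose for this pair; the down-group effect wins (60 vs 5 kJ/mol).
Ge > Li: period and group pull opposite ways; the across-period shift dominates (119 vs 60 kJ/mol).
O > Ge: relative to Ge, both the across-period and down-group shifts push O's electron affinity up.
S > O: this pair runs against the simple trend — see the exception note.
Note the exception: S has a higher electron affinity than O, contrary to the simple trend — the compact 2p subshell of O repels the added electron more than S's larger 3p does.
Approximate values (kJ/mol): Li 60, O 141, S 200, Ge 119, Sr 5.
So from highest to lowest: S > O > Ge > Li > Sr.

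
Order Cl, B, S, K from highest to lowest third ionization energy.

The third ionization energy removes an electron from the +2 ion. For each element: Cl²⁺ still has 5 valence electrons; B²⁺ still has 1 valence electron; S²⁺ still has 4 valence electrons; K²⁺ is already 1 electron into the core.
Breaking into a closed-shell core is much more expensive than removing a leftover valence electron — K has the largest IE_3 here.
Valence configurations: Cl²⁺ [Ne]3s²3p³, B²⁺ [He]2s¹, S²⁺ [Ne]3s²3p².
Tabulated IE_3 (kJ/mol): Cl 3822, B 3660, S 3357, K 4420.
Putting it together, IE_3: S < B < Cl < K.

K, Cl, B, S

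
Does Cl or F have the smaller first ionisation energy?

Cl

F is in period 2, group 17; Cl is in period 3, group 17.
Across a period the outer electron is held more tightly (higher IE₁); down a group it sits in a higher shell, more shielded, and comes off more easily.
All are in group 17, so first ionization energy increases up the group.
So Cl has the smaller first ionisation energy (Cl < F).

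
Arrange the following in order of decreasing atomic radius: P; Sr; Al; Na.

Na is in period 3, group 1; Al is in period 3, group 13; P is in period 3, group 15; Sr is in period 5, group 2.
Across a period the added protons contract the valence shell; down a group each new principal shell makes the atom larger.
These span different periods and groups, so the two trends combine.
Al > P: both are in period 3; the period trend gives Al the larger value.
Na > Al: both are in period 3; the period trend gives Na the larger value.
Sr > Na: period and group pull opposite ways; the down-group shift dominates (185 vs 155 pm).
For reference (pm): Na 155, Al 126, P 111, Sr 185.
So from largest to smallest: Sr > Na > Al > P.

Sr, Na, Al, P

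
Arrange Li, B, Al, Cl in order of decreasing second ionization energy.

Li, B, Cl, Al

IE_2 is the cost of taking one more electron from the +1 cation: Li⁺ is the bare [He] core; B⁺ still has 2 valence electrons; Al⁺ still has 2 valence electrons; Cl⁺ still has 6 valence electrons.
Breaking into a closed-shell core is much more expensive than removing a leftover valence electron — Li has the largest IE_2 here.
Valence configurations: B⁺ [He]2s², Al⁺ [Ne]3s², Cl⁺ [Ne]3s²3p⁴.
Approximate IE_2 values (kJ/mol): Li 7298, B 2427, Al 1817, Cl 2298.
Overall IE_2 order: Al < Cl < B < Li.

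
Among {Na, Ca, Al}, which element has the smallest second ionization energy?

IE_2 is the cost of taking one more electron from the +1 cation: Na⁺ is the bare [Ne] core; Ca⁺ still has 1 valence electron; Al⁺ still has 2 valence electrons.
Breaking into a closed-shell core is much more expensive than removing a leftover valence electron — Na has the largest IE_2 here.
Valence configurations: Ca⁺ [Ar]4s¹, Al⁺ [Ne]3s².
Tabulated IE_2 (kJ/mol): Na 4562, Ca 1145, Al 1817.
So the second ionization energies run Ca < Al < Na.

Ca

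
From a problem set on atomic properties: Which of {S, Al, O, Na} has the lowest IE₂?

Al

IE_2 is the cost of taking one more electron from the +1 cation: S⁺ still has 5 valence electrons; Al⁺ still has 2 valence electrons; O⁺ still has 5 valence electrons; Na⁺ is the bare [Ne] core.
Core electrons are held far more tightly than valence electrons, so Na tops the IE_2 order.
Valence configurations: S⁺ [Ne]3s²3p³, Al⁺ [Ne]3s², O⁺ [He]2s²2p³.
Tabulated IE_2 (kJ/mol): S 2252, Al 1817, O 3388, Na 4562.
Overall IE_2 order: Al < S < O < Na.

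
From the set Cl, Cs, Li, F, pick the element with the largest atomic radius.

Moving right in a period, electrons are added to the same shell under a stronger nuclear pull, so atoms get smaller; moving down, a new shell is opened and atoms get larger.
Here both period and group differ, so the two effects have to be weighed against each other.
Cl > F: they share group 17; the group trend gives Cl the larger value.
Li > Cl: period and group pull opposite ways; the across-period shift dominates (133 vs 99 pm).
Cs > Li: they share group 1; the group trend gives Cs the larger value.
For reference (pm): Li 133, F 64, Cl 99, Cs 232.
The largest atomic radius among these belongs to Cs.

Cs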